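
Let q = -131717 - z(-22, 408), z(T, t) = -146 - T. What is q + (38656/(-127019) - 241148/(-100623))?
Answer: -1681867713424217/12781032837 ≈ -1.3159e+5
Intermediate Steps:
q = -131593 (q = -131717 - (-146 - 1*(-22)) = -131717 - (-146 + 22) = -131717 - 1*(-124) = -131717 + 124 = -131593)
q + (38656/(-127019) - 241148/(-100623)) = -131593 + (38656/(-127019) - 241148/(-100623)) = -131593 + (38656*(-1/127019) - 241148*(-1/100623)) = -131593 + (-38656/127019 + 241148/100623) = -131593 + 26740695124/12781032837 = -1681867713424217/12781032837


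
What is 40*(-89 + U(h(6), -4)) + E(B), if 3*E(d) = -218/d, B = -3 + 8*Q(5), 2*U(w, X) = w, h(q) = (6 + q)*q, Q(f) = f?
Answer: -235538/111 ≈ -2122.0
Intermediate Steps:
h(q) = q*(6 + q)
U(w, X) = w/2
B = 37 (B = -3 + 8*5 = -3 + 40 = 37)
E(d) = -218/(3*d) (E(d) = (-218/d)/3 = -218/(3*d))
40*(-89 + U(h(6), -4)) + E(B) = 40*(-89 + (6*(6 + 6))/2) - 218/3/37 = 40*(-89 + (6*12)/2) - 218/3*1/37 = 40*(-89 + (½)*72) - 218/111 = 40*(-89 + 36) - 218/111 = 40*(-53) - 218/111 = -2120 - 218/111 = -235538/111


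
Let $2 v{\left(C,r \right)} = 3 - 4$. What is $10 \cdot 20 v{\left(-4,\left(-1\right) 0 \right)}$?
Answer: $-100$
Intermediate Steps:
$v{\left(C,r \right)} = - \frac{1}{2}$ ($v{\left(C,r \right)} = \frac{3 - 4}{2} = \frac{1}{2} \left(-1\right) = - \frac{1}{2}$)
$10 \cdot 20 v{\left(-4,\left(-1\right) 0 \right)} = 10 \cdot 20 \left(- \frac{1}{2}\right) = 200 \left(- \frac{1}{2}\right) = -100$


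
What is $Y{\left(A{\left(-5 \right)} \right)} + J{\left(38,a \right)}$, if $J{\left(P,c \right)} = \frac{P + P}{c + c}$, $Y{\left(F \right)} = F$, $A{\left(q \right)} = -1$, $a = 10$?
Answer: $\frac{14}{5} \approx 2.8$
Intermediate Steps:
$J{\left(P,c \right)} = \frac{P}{c}$ ($J{\left(P,c \right)} = \frac{2 P}{2 c} = 2 P \frac{1}{2 c} = \frac{P}{c}$)
$Y{\left(A{\left(-5 \right)} \right)} + J{\left(38,a \right)} = -1 + \frac{38}{10} = -1 + 38 \cdot \frac{1}{10} = -1 + \frac{19}{5} = \frac{14}{5}$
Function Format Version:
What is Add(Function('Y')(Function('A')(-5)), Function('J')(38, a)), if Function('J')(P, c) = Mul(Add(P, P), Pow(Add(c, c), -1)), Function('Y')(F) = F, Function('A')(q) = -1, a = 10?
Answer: Rational(14, 5) ≈ 2.8000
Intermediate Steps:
Function('J')(P, c) = Mul(P, Pow(c, -1)) (Function('J')(P, c) = Mul(Mul(2, P), Pow(Mul(2, c), -1)) = Mul(Mul(2, P), Mul(Rational(1, 2), Pow(c, -1))) = Mul(P, Pow(c, -1)))
Add(Function('Y')(Function('A')(-5)), Function('J')(38, a)) = Add(-1, Mul(38, Pow(10, -1))) = Add(-1, Mul(38, Rational(1, 10))) = Add(-1, Rational(19, 5)) = Rational(14, 5)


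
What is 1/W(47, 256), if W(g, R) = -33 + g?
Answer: 1/14 ≈ 0.071429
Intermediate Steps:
1/W(47, 256) = 1/(-33 + 47) = 1/14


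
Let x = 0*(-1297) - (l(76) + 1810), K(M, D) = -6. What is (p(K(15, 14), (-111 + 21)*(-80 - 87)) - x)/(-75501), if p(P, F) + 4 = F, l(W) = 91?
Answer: -16927/75501 ≈ -0.22420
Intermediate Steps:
p(P, F) = -4 + F
x = -1901 (x = 0*(-1297) - (91 + 1810) = 0 - 1*1901 = 0 - 1901 = -1901)
(p(K(15, 14), (-111 + 21)*(-80 - 87)) - x)/(-75501) = ((-4 + (-111 + 21)*(-80 - 87)) - 1*(-1901))/(-75501) = ((-4 - 90*(-167)) + 1901)*(-1/75501) = ((-4 + 15030) + 1901)*(-1/75501) = (15026 + 1901)*(-1/75501) = 16927*(-1/75501) = -16927/75501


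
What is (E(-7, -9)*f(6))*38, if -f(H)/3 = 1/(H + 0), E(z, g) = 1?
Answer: -19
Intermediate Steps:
f(H) = -3/H (f(H) = -3/(H + 0) = -3/H)
(E(-7, -9)*f(6))*38 = (1*(-3/6))*38 = (1*(-3*1/6))*38 = (1*(-1/2))*38 = -1/2*38 = -19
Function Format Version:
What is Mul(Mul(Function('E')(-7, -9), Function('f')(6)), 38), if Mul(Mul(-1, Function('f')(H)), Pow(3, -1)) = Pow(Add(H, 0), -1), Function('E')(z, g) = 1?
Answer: -19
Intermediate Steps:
Function('f')(H) = Mul(-3, Pow(H, -1)) (Function('f')(H) = Mul(-3, Pow(Add(H, 0), -1)) = Mul(-3, Pow(H, -1)))
Mul(Mul(Function('E')(-7, -9), Function('f')(6)), 38) = Mul(Mul(1, Mul(-3, Pow(6, -1))), 38) = Mul(Mul(1, Mul(-3, Rational(1, 6))), 38) = Mul(Mul(1, Rational(-1, 2)), 38) = Mul(Rational(-1, 2), 38) = -19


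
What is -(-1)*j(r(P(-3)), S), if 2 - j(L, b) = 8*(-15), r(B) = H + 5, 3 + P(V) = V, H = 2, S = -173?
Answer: 122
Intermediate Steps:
P(V) = -3 + V
r(B) = 7 (r(B) = 2 + 5 = 7)
j(L, b) = 122 (j(L, b) = 2 - 8*(-15) = 2 - 1*(-120) = 2 + 120 = 122)
-(-1)*j(r(P(-3)), S) = -(-1)*122 = -1*(-122) = 122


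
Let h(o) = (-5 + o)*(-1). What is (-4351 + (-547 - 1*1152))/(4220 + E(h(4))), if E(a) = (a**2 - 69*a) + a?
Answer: -6050/4153 ≈ -1.4568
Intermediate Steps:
h(o) = 5 - o
E(a) = a**2 - 68*a
(-4351 + (-547 - 1*1152))/(4220 + E(h(4))) = (-4351 + (-547 - 1*1152))/(4220 + (5 - 1*4)*(-68 + (5 - 1*4))) = (-4351 + (-547 - 1152))/(4220 + (5 - 4)*(-68 + (5 - 4))) = (-4351 - 1699)/(4220 + 1*(-68 + 1)) = -6050/(4220 + 1*(-67)) = -6050/(4220 - 67) = -6050/4153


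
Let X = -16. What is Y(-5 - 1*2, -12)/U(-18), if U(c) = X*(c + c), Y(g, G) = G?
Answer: -1/48 ≈ -0.020833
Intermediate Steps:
U(c) = -32*c (U(c) = -16*(c + c) = -32*c)
Y(-5 - 1*2, -12)/U(-18) = -12/((-32*(-18))) = -12/576 = -12*1/576 = -1/48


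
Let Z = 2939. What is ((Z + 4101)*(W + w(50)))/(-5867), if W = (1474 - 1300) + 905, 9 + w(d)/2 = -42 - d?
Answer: -6174080/5867 ≈ -1052.3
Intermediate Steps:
w(d) = -102 - 2*d (w(d) = -18 + 2*(-42 - d) = -18 + (-84 - 2*d) = -102 - 2*d)
W = 1079 (W = 174 + 905 = 1079)
((Z + 4101)*(W + w(50)))/(-5867) = ((2939 + 4101)*(1079 + (-102 - 2*50)))/(-5867) = (7040*(1079 + (-102 - 100)))*(-1/5867) = (7040*(1079 - 202))*(-1/5867) = (7040*877)*(-1/5867) = 6174080*(-1/5867) = -6174080/5867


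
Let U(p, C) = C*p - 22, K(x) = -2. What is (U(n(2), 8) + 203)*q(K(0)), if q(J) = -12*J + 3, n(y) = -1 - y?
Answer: 4239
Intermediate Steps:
U(p, C) = -22 + C*p
q(J) = 3 - 12*J
(U(n(2), 8) + 203)*q(K(0)) = ((-22 + 8*(-1 - 1*2)) + 203)*(3 - 12*(-2)) = ((-22 + 8*(-1 - 2)) + 203)*(3 + 24) = ((-22 + 8*(-3)) + 203)*27 = ((-22 - 24) + 203)*27 = (-46 + 203)*27 = 157*27 = 4239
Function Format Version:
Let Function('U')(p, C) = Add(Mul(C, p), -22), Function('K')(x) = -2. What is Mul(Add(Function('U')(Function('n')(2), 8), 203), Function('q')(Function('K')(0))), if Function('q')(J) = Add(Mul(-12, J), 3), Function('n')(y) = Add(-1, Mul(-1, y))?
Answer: 4239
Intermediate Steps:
Function('U')(p, C) = Add(-22, Mul(C, p))
Function('q')(J) = Add(3, Mul(-12, J))
Mul(Add(Function('U')(Function('n')(2), 8), 203), Function('q')(Function('K')(0))) = Mul(Add(Add(-22, Mul(8, Add(-1, Mul(-1, 2)))), 203), Add(3, Mul(-12, -2))) = Mul(Add(Add(-22, Mul(8, Add(-1, -2))), 203), Add(3, 24)) = Mul(Add(Add(-22, Mul(8, -3)), 203), 27) = Mul(Add(Add(-22, -24), 203), 27) = Mul(Add(-46, 203), 27) = Mul(157, 27) = 4239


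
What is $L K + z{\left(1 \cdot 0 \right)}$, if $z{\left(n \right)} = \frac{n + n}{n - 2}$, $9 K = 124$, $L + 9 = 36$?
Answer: $372$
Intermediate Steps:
$L = 27$ ($L = -9 + 36 = 27$)
$K = \frac{124}{9}$ ($K = \frac{1}{9} \cdot 124 = \frac{124}{9} \approx 13.778$)
$z{\left(n \right)} = \frac{2 n}{-2 + n}$
$L K + z{\left(1 \cdot 0 \right)} = 27 \cdot \frac{124}{9} + \frac{2 \cdot 1 \cdot 0}{-2 + 1 \cdot 0} = 372 + 2 \cdot 0 \frac{1}{-2 + 0} = 372 + 2 \cdot 0 \frac{1}{-2} = 372 + 2 \cdot 0 \left(- \frac{1}{2}\right) = 372 + 0 = 372$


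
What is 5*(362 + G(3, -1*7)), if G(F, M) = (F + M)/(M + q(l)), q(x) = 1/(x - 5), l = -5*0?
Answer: 16315/9 ≈ 1812.8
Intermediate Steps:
l = 0
q(x) = 1/(-5 + x)
G(F, M) = (F + M)/(-⅕ + M) (G(F, M) = (F + M)/(M + 1/(-5 + 0)) = (F + M)/(M + 1/(-5)) = (F + M)/(M - ⅕) = (F + M)/(-⅕ + M))
5*(362 + G(3, -1*7)) = 5*(362 + 5*(3 - 1*7)/(-1 + 5*(-1*7))) = 5*(362 + 5*(3 - 7)/(-1 + 5*(-7))) = 5*(362 + 5*(-4)/(-1 - 35)) = 5*(362 + 5*(-4)/(-36)) = 5*(362 + 5*(-1/36)*(-4)) = 5*(362 + 5/9) = 5*(3263/9) = 16315/9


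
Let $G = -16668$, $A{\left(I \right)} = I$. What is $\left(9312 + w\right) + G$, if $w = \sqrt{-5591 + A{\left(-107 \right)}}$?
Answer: $-7356 + i \sqrt{5698} \approx -7356.0 + 75.485 i$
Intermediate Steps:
$w = i \sqrt{5698}$ ($w = \sqrt{-5591 - 107} = \sqrt{-5698} = i \sqrt{5698} \approx 75.485 i$)
$\left(9312 + w\right) + G = \left(9312 + i \sqrt{5698}\right) - 16668 = -7356 + i \sqrt{5698}$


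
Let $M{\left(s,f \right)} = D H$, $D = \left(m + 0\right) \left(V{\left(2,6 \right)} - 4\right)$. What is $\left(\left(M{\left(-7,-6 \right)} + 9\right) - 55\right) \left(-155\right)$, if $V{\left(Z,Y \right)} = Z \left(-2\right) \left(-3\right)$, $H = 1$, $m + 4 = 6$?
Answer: $4650$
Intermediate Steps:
$m = 2$ ($m = -4 + 6 = 2$)
$V{\left(Z,Y \right)} = 6 Z$ ($V{\left(Z,Y \right)} = - 2 Z \left(-3\right) = 6 Z$)
$D = 16$ ($D = \left(2 + 0\right) \left(6 \cdot 2 - 4\right) = 2 \left(12 - 4\right) = 2 \cdot 8 = 16$)
$M{\left(s,f \right)} = 16$ ($M{\left(s,f \right)} = 16 \cdot 1 = 16$)
$\left(\left(M{\left(-7,-6 \right)} + 9\right) - 55\right) \left(-155\right) = \left(\left(16 + 9\right) - 55\right) \left(-155\right) = \left(25 - 55\right) \left(-155\right) = \left(-30\right) \left(-155\right) = 4650$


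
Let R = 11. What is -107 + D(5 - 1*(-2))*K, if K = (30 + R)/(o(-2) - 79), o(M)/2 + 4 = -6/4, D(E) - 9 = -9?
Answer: -107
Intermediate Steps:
D(E) = 0 (D(E) = 9 - 9 = 0)
o(M) = -11 (o(M) = -8 + 2*(-6/4) = -8 + 2*(-6*1/4) = -8 + 2*(-3/2) = -8 - 3 = -11)
K = -41/90 (K = (30 + 11)/(-11 - 79) = 41/(-90) = 41*(-1/90) = -41/90 ≈ -0.45556)
-107 + D(5 - 1*(-2))*K = -107 + 0*(-41/90) = -107 + 0 = -107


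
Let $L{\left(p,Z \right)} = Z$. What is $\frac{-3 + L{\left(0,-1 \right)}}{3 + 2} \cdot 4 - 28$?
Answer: $- \frac{156}{5} \approx -31.2$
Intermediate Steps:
$\frac{-3 + L{\left(0,-1 \right)}}{3 + 2} \cdot 4 - 28 = \frac{-3 - 1}{3 + 2} \cdot 4 - 28 = - \frac{4}{5} \cdot 4 - 28 = \left(-4\right) \frac{1}{5} \cdot 4 - 28 = \left(- \frac{4}{5}\right) 4 - 28 = - \frac{16}{5} - 28 = - \frac{156}{5}$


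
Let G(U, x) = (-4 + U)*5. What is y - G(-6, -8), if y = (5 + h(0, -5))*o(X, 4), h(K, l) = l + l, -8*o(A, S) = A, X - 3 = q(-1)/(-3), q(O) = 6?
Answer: 405/8 ≈ 50.625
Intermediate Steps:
X = 1 (X = 3 + 6/(-3) = 3 + 6*(-⅓) = 3 - 2 = 1)
o(A, S) = -A/8
h(K, l) = 2*l
y = 5/8 (y = (5 + 2*(-5))*(-⅛*1) = (5 - 10)*(-⅛) = -5*(-⅛) = 5/8 ≈ 0.62500)
G(U, x) = -20 + 5*U
y - G(-6, -8) = 5/8 - (-20 + 5*(-6)) = 5/8 - (-20 - 30) = 5/8 - 1*(-50) = 5/8 + 50 = 405/8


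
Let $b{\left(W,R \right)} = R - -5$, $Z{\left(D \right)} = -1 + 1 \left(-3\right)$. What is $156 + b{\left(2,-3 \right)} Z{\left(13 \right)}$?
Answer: $148$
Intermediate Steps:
$Z{\left(D \right)} = -4$ ($Z{\left(D \right)} = -1 - 3 = -4$)
$b{\left(W,R \right)} = 5 + R$ ($b{\left(W,R \right)} = R + 5 = 5 + R$)
$156 + b{\left(2,-3 \right)} Z{\left(13 \right)} = 156 + \left(5 - 3\right) \left(-4\right) = 156 + 2 \left(-4\right) = 156 - 8 = 148$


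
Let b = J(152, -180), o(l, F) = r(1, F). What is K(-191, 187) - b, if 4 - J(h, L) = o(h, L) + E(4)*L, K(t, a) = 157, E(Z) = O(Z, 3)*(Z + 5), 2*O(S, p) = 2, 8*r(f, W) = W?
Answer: -2979/2 ≈ -1489.5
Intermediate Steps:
r(f, W) = W/8
o(l, F) = F/8
O(S, p) = 1 (O(S, p) = (½)*2 = 1)
E(Z) = 5 + Z (E(Z) = 1*(Z + 5) = 1*(5 + Z) = 5 + Z)
J(h, L) = 4 - 73*L/8 (J(h, L) = 4 - (L/8 + (5 + 4)*L) = 4 - (L/8 + 9*L) = 4 - 73*L/8)
b = 3293/2 (b = 4 - 73/8*(-180) = 4 + 3285/2 = 3293/2 ≈ 1646.5)
K(-191, 187) - b = 157 - 1*3293/2 = 157 - 3293/2 = -2979/2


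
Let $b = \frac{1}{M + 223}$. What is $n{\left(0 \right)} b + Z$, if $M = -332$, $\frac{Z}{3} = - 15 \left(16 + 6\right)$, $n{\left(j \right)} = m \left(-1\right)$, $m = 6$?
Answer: $- \frac{107904}{109} \approx -989.95$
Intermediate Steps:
$n{\left(j \right)} = -6$ ($n{\left(j \right)} = 6 \left(-1\right) = -6$)
$Z = -990$ ($Z = 3 \left(- 15 \left(16 + 6\right)\right) = 3 \left(\left(-15\right) 22\right) = 3 \left(-330\right) = -990$)
$b = - \frac{1}{109}$ ($b = \frac{1}{-332 + 223} = \frac{1}{-109} = - \frac{1}{109} \approx -0.0091743$)
$n{\left(0 \right)} b + Z = \left(-6\right) \left(- \frac{1}{109}\right) - 990 = \frac{6}{109} - 990 = - \frac{107904}{109}$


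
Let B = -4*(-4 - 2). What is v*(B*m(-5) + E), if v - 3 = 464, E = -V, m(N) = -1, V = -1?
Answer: -10741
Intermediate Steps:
B = 24 (B = -4*(-6) = 24)
E = 1 (E = -1*(-1) = 1)
v = 467 (v = 3 + 464 = 467)
v*(B*m(-5) + E) = 467*(24*(-1) + 1) = 467*(-24 + 1) = 467*(-23) = -10741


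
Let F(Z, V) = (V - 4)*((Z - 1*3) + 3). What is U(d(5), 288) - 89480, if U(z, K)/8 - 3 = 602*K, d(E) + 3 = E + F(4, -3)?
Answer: 1297552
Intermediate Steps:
F(Z, V) = Z*(-4 + V) (F(Z, V) = (-4 + V)*((Z - 3) + 3) = (-4 + V)*((-3 + Z) + 3) = (-4 + V)*Z = Z*(-4 + V))
d(E) = -31 + E (d(E) = -3 + (E + 4*(-4 - 3)) = -3 + (E + 4*(-7)) = -3 + (E - 28) = -3 + (-28 + E) = -31 + E)
U(z, K) = 24 + 4816*K (U(z, K) = 24 + 8*(602*K) = 24 + 4816*K)
U(d(5), 288) - 89480 = (24 + 4816*288) - 89480 = (24 + 1387008) - 89480 = 1387032 - 89480 = 1297552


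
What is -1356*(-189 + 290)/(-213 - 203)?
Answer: 34239/104 ≈ 329.22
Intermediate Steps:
-1356*(-189 + 290)/(-213 - 203) = -136956/(-416) = -136956*(-1)/416 = -1356*(-101/416) = 34239/104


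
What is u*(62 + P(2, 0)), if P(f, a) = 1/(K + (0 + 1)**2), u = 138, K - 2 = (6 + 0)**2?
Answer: 111274/13 ≈ 8559.5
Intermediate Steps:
K = 38 (K = 2 + (6 + 0)**2 = 2 + 6**2 = 2 + 36 = 38)
P(f, a) = 1/39 (P(f, a) = 1/(38 + (0 + 1)**2) = 1/(38 + 1**2) = 1/(38 + 1) = 1/39)
u*(62 + P(2, 0)) = 138*(62 + 1/39) = 138*(2419/39) = 111274/13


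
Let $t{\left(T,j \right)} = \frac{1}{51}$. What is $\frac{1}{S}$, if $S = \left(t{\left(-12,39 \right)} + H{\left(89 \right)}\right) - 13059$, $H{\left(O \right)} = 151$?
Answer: $- \frac{51}{658307} \approx -7.7471 \cdot 10^{-5}$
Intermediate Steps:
$t{\left(T,j \right)} = \frac{1}{51}$
$S = - \frac{658307}{51}$ ($S = \left(\frac{1}{51} + 151\right) - 13059 = \frac{7702}{51} - 13059 = - \frac{658307}{51} \approx -12908.0$)
$\frac{1}{S} = \frac{1}{- \frac{658307}{51}} = - \frac{51}{658307}$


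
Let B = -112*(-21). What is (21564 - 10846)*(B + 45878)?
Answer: 516929140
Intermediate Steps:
B = 2352
(21564 - 10846)*(B + 45878) = (21564 - 10846)*(2352 + 45878) = 10718*48230 = 516929140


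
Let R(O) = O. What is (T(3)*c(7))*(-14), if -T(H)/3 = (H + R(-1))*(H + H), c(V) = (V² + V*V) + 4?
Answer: 51408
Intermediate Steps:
c(V) = 4 + 2*V² (c(V) = (V² + V²) + 4 = 2*V² + 4 = 4 + 2*V²)
T(H) = -6*H*(-1 + H) (T(H) = -3*(H - 1)*(H + H) = -3*(-1 + H)*2*H = -6*H*(-1 + H))
(T(3)*c(7))*(-14) = ((6*3*(1 - 1*3))*(4 + 2*7²))*(-14) = ((6*3*(1 - 3))*(4 + 2*49))*(-14) = ((6*3*(-2))*(4 + 98))*(-14) = -36*102*(-14) = -3672*(-14) = 51408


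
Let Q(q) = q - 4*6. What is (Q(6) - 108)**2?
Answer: 15876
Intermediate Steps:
Q(q) = -24 + q (Q(q) = q - 24 = -24 + q)
(Q(6) - 108)**2 = ((-24 + 6) - 108)**2 = (-18 - 108)**2 = (-126)**2 = 15876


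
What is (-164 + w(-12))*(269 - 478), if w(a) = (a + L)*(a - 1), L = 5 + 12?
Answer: 47861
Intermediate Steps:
L = 17
w(a) = (-1 + a)*(17 + a) (w(a) = (a + 17)*(a - 1) = (17 + a)*(-1 + a) = (-1 + a)*(17 + a))
(-164 + w(-12))*(269 - 478) = (-164 + (-17 + (-12)² + 16*(-12)))*(269 - 478) = (-164 + (-17 + 144 - 192))*(-209) = (-164 - 65)*(-209) = -229*(-209) = 47861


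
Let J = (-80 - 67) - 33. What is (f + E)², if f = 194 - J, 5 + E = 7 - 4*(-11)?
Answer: 176400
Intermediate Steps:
J = -180 (J = -147 - 33 = -180)
E = 46 (E = -5 + (7 - 4*(-11)) = -5 + (7 + 44) = -5 + 51 = 46)
f = 374 (f = 194 - 1*(-180) = 194 + 180 = 374)
(f + E)² = (374 + 46)² = 420² = 176400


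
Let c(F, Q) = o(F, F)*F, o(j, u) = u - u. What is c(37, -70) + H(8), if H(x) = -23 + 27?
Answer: 4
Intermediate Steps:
o(j, u) = 0
H(x) = 4
c(F, Q) = 0 (c(F, Q) = 0*F = 0)
c(37, -70) + H(8) = 0 + 4 = 4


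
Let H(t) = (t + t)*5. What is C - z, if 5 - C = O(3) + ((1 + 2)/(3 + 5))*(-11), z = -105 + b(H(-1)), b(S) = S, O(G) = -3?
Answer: 1017/8 ≈ 127.13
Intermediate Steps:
H(t) = 10*t (H(t) = (2*t)*5 = 10*t)
z = -115 (z = -105 + 10*(-1) = -105 - 10 = -115)
C = 97/8 (C = 5 - (-3 + ((1 + 2)/(3 + 5))*(-11)) = 5 - (-3 + (3/8)*(-11)) = 5 - (-3 - 33/8) = 5 - 1*(-57/8) = 5 + 57/8 = 97/8 ≈ 12.125)
C - z = 97/8 - 1*(-115) = 97/8 + 115 = 1017/8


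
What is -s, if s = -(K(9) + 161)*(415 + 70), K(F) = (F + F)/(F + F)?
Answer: 78570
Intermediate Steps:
K(F) = 1 (K(F) = (2*F)/((2*F)) = (2*F)*(1/(2*F)) = 1)
s = -78570 (s = -(1 + 161)*(415 + 70) = -162*485 = -1*78570 = -78570)
-s = -1*(-78570) = 78570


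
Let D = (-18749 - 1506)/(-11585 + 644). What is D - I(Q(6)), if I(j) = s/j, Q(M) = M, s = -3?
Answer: 51451/21882 ≈ 2.3513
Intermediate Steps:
I(j) = -3/j
D = 20255/10941 (D = -20255/(-10941) = -20255*(-1/10941) = 20255/10941 ≈ 1.8513)
D - I(Q(6)) = 20255/10941 - (-3)/6 = 20255/10941 - 1*(-½) = 20255/10941 + ½ = 51451/21882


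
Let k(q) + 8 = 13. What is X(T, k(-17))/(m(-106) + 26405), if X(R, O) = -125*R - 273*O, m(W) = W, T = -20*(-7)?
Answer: -2695/3757 ≈ -0.71733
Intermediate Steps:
k(q) = 5 (k(q) = -8 + 13 = 5)
T = 140
X(R, O) = -273*O - 125*R
X(T, k(-17))/(m(-106) + 26405) = (-273*5 - 125*140)/(-106 + 26405) = (-1365 - 17500)/26299 = -18865*1/26299 = -2695/3757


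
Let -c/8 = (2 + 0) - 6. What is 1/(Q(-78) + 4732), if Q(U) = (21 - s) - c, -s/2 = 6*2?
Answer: 1/4745 ≈ 0.00021075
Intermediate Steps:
s = -24 (s = -12*2 = -2*12 = -24)
c = 32 (c = -8*((2 + 0) - 6) = -8*(2 - 6) = -8*(-4) = 32)
Q(U) = 13 (Q(U) = (21 - 1*(-24)) - 1*32 = (21 + 24) - 32 = 45 - 32 = 13)
1/(Q(-78) + 4732) = 1/(13 + 4732) = 1/4745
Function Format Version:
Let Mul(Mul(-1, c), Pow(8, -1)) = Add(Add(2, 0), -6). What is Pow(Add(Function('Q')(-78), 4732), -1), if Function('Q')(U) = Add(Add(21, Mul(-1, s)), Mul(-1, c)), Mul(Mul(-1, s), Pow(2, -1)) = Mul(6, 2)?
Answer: Rational(1, 4745) ≈ 0.00021075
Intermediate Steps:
s = -24 (s = Mul(-2, Mul(6, 2)) = Mul(-2, 12) = -24)
c = 32 (c = Mul(-8, Add(Add(2, 0), -6)) = Mul(-8, Add(2, -6)) = Mul(-8, -4) = 32)
Function('Q')(U) = 13 (Function('Q')(U) = Add(Add(21, Mul(-1, -24)), Mul(-1, 32)) = Add(Add(21, 24), -32) = Add(45, -32) = 13)
Pow(Add(Function('Q')(-78), 4732), -1) = Pow(Add(13, 4732), -1) = Pow(4745, -1) = Rational(1, 4745)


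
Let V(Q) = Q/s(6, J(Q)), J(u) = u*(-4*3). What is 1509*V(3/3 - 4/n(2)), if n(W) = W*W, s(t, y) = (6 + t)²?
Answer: 0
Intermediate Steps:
J(u) = -12*u (J(u) = u*(-12) = -12*u)
n(W) = W²
V(Q) = Q/144 (V(Q) = Q/((6 + 6)²) = Q/(12²) = Q/144)
1509*V(3/3 - 4/n(2)) = 1509*((3/3 - 4/(2²))/144) = 1509*((3*(⅓) - 4/4)/144) = 1509*((1 - 4*¼)/144) = 1509*((1 - 1)/144) = 1509*((1/144)*0) = 1509*0 = 0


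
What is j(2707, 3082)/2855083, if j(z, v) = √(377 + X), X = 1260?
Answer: √1637/2855083 ≈ 1.4171e-5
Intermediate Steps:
j(z, v) = √1637 (j(z, v) = √(377 + 1260) = √1637)
j(2707, 3082)/2855083 = √1637/2855083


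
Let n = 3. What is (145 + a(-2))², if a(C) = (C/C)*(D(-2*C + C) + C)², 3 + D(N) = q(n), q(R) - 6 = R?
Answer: 25921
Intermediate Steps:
q(R) = 6 + R
D(N) = 6 (D(N) = -3 + (6 + 3) = -3 + 9 = 6)
a(C) = (6 + C)² (a(C) = (C/C)*(6 + C)² = 1*(6 + C)² = (6 + C)²)
(145 + a(-2))² = (145 + (6 - 2)²)² = (145 + 4²)² = (145 + 16)² = 161² = 25921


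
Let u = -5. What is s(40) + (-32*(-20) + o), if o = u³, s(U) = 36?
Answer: 551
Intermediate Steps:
o = -125 (o = (-5)³ = -125)
s(40) + (-32*(-20) + o) = 36 + (-32*(-20) - 125) = 36 + (640 - 125) = 36 + 515 = 551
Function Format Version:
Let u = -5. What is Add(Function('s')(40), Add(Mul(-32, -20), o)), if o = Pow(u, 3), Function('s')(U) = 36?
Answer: 551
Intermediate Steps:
o = -125 (o = Pow(-5, 3) = -125)
Add(Function('s')(40), Add(Mul(-32, -20), o)) = Add(36, Add(Mul(-32, -20), -125)) = Add(36, Add(640, -125)) = Add(36, 515) = 551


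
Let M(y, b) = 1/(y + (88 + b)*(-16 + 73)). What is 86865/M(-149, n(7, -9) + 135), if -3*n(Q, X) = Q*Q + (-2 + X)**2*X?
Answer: 2807650530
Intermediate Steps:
n(Q, X) = -Q**2/3 - X*(-2 + X)**2/3 (n(Q, X) = -(Q*Q + (-2 + X)**2*X)/3 = -(Q**2 + X*(-2 + X)**2)/3 = -Q**2/3 - X*(-2 + X)**2/3)
M(y, b) = 1/(5016 + y + 57*b) (M(y, b) = 1/(y + (88 + b)*57) = 1/(y + (5016 + 57*b)) = 1/(5016 + y + 57*b))
86865/M(-149, n(7, -9) + 135) = 86865/(1/(5016 - 149 + 57*((-1/3*7**2 - 1/3*(-9)*(-2 - 9)**2) + 135))) = 86865/(1/(5016 - 149 + 57*((-1/3*49 - 1/3*(-9)*(-11)**2) + 135))) = 86865/(1/(5016 - 149 + 57*((-49/3 - 1/3*(-9)*121) + 135))) = 86865/(1/(5016 - 149 + 57*((-49/3 + 363) + 135))) = 86865/(1/(5016 - 149 + 57*(1040/3 + 135))) = 86865/(1/(5016 - 149 + 57*(1445/3))) = 86865/(1/(5016 - 149 + 27455)) = 86865/(1/32322) = 86865*32322 = 2807650530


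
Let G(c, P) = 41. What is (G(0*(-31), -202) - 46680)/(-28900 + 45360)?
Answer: -46639/16460 ≈ -2.8335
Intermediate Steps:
(G(0*(-31), -202) - 46680)/(-28900 + 45360) = (41 - 46680)/(-28900 + 45360) = -46639/16460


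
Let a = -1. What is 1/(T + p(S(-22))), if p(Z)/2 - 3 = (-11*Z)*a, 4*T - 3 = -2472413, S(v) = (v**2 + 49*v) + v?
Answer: -2/1263297 ≈ -1.5832e-6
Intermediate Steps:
S(v) = v**2 + 50*v
T = -1236205/2 (T = 3/4 + (1/4)*(-2472413) = 3/4 - 2472413/4 = -1236205/2 ≈ -6.1810e+5)
p(Z) = 6 + 22*Z (p(Z) = 6 + 2*(-11*Z*(-1)) = 6 + 2*(11*Z) = 6 + 22*Z)
1/(T + p(S(-22))) = 1/(-1236205/2 + (6 + 22*(-22*(50 - 22)))) = 1/(-1236205/2 + (6 + 22*(-22*28))) = 1/(-1236205/2 + (6 + 22*(-616))) = 1/(-1236205/2 + (6 - 13552)) = 1/(-1236205/2 - 13546) = 1/(-1263297/2) = -2/1263297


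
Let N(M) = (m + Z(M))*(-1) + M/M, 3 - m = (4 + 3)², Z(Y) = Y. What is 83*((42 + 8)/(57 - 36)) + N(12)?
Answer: 4885/21 ≈ 232.62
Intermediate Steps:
m = -46 (m = 3 - (4 + 3)² = 3 - 1*7² = 3 - 1*49 = 3 - 49 = -46)
N(M) = 47 - M (N(M) = (-46 + M)*(-1) + M/M = (46 - M) + 1 = 47 - M)
83*((42 + 8)/(57 - 36)) + N(12) = 83*((42 + 8)/(57 - 36)) + (47 - 1*12) = 83*(50/21) + (47 - 12) = 83*(50*(1/21)) + 35 = 83*(50/21) + 35 = 4150/21 + 35 = 4885/21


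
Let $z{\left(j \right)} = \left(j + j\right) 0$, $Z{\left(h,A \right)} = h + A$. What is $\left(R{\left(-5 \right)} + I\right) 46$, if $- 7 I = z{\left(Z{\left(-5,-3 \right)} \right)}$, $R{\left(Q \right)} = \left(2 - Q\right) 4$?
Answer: $1288$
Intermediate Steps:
$R{\left(Q \right)} = 8 - 4 Q$
$Z{\left(h,A \right)} = A + h$
$z{\left(j \right)} = 0$ ($z{\left(j \right)} = 2 j 0 = 0$)
$I = 0$ ($I = \left(- \frac{1}{7}\right) 0 = 0$)
$\left(R{\left(-5 \right)} + I\right) 46 = \left(\left(8 - -20\right) + 0\right) 46 = \left(\left(8 + 20\right) + 0\right) 46 = \left(28 + 0\right) 46 = 28 \cdot 46 = 1288$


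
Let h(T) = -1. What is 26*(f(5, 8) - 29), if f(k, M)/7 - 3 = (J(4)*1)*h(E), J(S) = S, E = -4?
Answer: -936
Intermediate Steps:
f(k, M) = -7 (f(k, M) = 21 + 7*((4*1)*(-1)) = 21 + 7*(4*(-1)) = 21 + 7*(-4) = 21 - 28 = -7)
26*(f(5, 8) - 29) = 26*(-7 - 29) = 26*(-36) = -936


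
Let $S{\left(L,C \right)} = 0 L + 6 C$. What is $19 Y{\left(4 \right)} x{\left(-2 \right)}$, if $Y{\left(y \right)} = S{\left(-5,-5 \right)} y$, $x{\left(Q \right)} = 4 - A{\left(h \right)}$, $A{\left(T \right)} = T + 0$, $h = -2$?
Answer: $-13680$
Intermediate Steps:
$S{\left(L,C \right)} = 6 C$ ($S{\left(L,C \right)} = 0 + 6 C = 6 C$)
$A{\left(T \right)} = T$
$x{\left(Q \right)} = 6$ ($x{\left(Q \right)} = 4 - -2 = 4 + 2 = 6$)
$Y{\left(y \right)} = - 30 y$ ($Y{\left(y \right)} = 6 \left(-5\right) y = - 30 y$)
$19 Y{\left(4 \right)} x{\left(-2 \right)} = 19 \left(\left(-30\right) 4\right) 6 = 19 \left(-120\right) 6 = \left(-2280\right) 6 = -13680$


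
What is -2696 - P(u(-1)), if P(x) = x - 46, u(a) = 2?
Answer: -2652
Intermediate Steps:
P(x) = -46 + x
-2696 - P(u(-1)) = -2696 - (-46 + 2) = -2696 - 1*(-44) = -2696 + 44 = -2652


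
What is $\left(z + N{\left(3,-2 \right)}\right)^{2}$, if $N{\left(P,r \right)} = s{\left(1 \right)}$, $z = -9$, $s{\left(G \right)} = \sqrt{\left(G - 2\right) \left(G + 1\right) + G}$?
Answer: $\left(9 - i\right)^{2} \approx 80.0 - 18.0 i$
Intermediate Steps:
$s{\left(G \right)} = \sqrt{G + \left(1 + G\right) \left(-2 + G\right)}$ ($s{\left(G \right)} = \sqrt{\left(-2 + G\right) \left(1 + G\right) + G} = \sqrt{\left(1 + G\right) \left(-2 + G\right) + G} = \sqrt{G + \left(1 + G\right) \left(-2 + G\right)}$)
$N{\left(P,r \right)} = i$ ($N{\left(P,r \right)} = \sqrt{-2 + 1^{2}} = \sqrt{-2 + 1} = \sqrt{-1} = i$)
$\left(z + N{\left(3,-2 \right)}\right)^{2} = \left(-9 + i\right)^{2}$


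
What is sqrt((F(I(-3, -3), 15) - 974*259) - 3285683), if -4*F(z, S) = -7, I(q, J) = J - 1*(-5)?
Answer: 3*I*sqrt(1572421)/2 ≈ 1880.9*I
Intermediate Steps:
I(q, J) = 5 + J (I(q, J) = J + 5 = 5 + J)
F(z, S) = 7/4 (F(z, S) = -1/4*(-7) = 7/4)
sqrt((F(I(-3, -3), 15) - 974*259) - 3285683) = sqrt((7/4 - 974*259) - 3285683) = sqrt((7/4 - 252266) - 3285683) = sqrt(-1009057/4 - 3285683) = sqrt(-14151789/4) = 3*I*sqrt(1572421)/2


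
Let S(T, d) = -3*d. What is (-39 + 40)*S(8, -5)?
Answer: 15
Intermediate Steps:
(-39 + 40)*S(8, -5) = (-39 + 40)*(-3*(-5)) = 1*15 = 15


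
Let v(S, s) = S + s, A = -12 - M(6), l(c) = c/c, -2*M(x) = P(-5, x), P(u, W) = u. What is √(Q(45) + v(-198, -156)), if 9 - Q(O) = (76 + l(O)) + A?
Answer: I*√1630/2 ≈ 20.187*I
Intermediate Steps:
M(x) = 5/2 (M(x) = -½*(-5) = 5/2)
l(c) = 1
A = -29/2 (A = -12 - 1*5/2 = -12 - 5/2 = -29/2 ≈ -14.500)
Q(O) = -107/2 (Q(O) = 9 - ((76 + 1) - 29/2) = 9 - (77 - 29/2) = 9 - 1*125/2 = 9 - 125/2 = -107/2)
√(Q(45) + v(-198, -156)) = √(-107/2 + (-198 - 156)) = √(-107/2 - 354) = √(-815/2) = I*√1630/2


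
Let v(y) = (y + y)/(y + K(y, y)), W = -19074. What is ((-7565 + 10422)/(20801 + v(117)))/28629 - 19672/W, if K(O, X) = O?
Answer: 1952587730699/1893223115982 ≈ 1.0314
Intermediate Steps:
v(y) = 1 (v(y) = (y + y)/(y + y) = (2*y)/((2*y)) = (2*y)*(1/(2*y)) = 1)
((-7565 + 10422)/(20801 + v(117)))/28629 - 19672/W = ((-7565 + 10422)/(20801 + 1))/28629 - 19672/(-19074) = (2857/20802)*(1/28629) - 19672*(-1/19074) = (2857*(1/20802))*(1/28629) + 9836/9537 = (2857/20802)*(1/28629) + 9836/9537 = 2857/595540458 + 9836/9537 = 1952587730699/1893223115982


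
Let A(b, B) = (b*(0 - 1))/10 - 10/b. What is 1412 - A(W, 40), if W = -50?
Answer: 7034/5 ≈ 1406.8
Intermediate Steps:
A(b, B) = -10/b - b/10 (A(b, B) = (b*(-1))*(⅒) - 10/b = -b*(⅒) - 10/b = -b/10 - 10/b = -10/b - b/10)
1412 - A(W, 40) = 1412 - (-10/(-50) - ⅒*(-50)) = 1412 - (-10*(-1/50) + 5) = 1412 - (⅕ + 5) = 1412 - 1*26/5 = 1412 - 26/5 = 7034/5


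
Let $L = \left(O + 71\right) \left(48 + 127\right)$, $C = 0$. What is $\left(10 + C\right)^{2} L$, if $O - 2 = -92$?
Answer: $-332500$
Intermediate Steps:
$O = -90$ ($O = 2 - 92 = -90$)
$L = -3325$ ($L = \left(-90 + 71\right) \left(48 + 127\right) = \left(-19\right) 175 = -3325$)
$\left(10 + C\right)^{2} L = \left(10 + 0\right)^{2} \left(-3325\right) = 10^{2} \left(-3325\right) = 100 \left(-3325\right) = -332500$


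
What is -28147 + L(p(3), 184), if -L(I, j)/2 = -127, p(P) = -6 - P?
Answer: -27893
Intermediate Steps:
L(I, j) = 254 (L(I, j) = -2*(-127) = 254)
-28147 + L(p(3), 184) = -28147 + 254 = -27893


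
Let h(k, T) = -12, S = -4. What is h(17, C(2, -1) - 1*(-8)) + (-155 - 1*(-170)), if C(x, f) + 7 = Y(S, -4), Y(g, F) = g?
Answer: 3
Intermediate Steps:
C(x, f) = -11 (C(x, f) = -7 - 4 = -11)
h(17, C(2, -1) - 1*(-8)) + (-155 - 1*(-170)) = -12 + (-155 - 1*(-170)) = -12 + (-155 + 170) = -12 + 15 = 3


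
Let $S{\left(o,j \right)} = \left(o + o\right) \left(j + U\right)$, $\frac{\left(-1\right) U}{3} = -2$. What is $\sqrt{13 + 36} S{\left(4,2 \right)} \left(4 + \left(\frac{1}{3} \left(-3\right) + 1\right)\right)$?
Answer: $1792$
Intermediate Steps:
$U = 6$ ($U = \left(-3\right) \left(-2\right) = 6$)
$S{\left(o,j \right)} = 2 o \left(6 + j\right)$ ($S{\left(o,j \right)} = \left(o + o\right) \left(j + 6\right) = 2 o \left(6 + j\right)$)
$\sqrt{13 + 36} S{\left(4,2 \right)} \left(4 + \left(\frac{1}{3} \left(-3\right) + 1\right)\right) = \sqrt{13 + 36} \cdot 2 \cdot 4 \left(6 + 2\right) \left(4 + \left(\frac{1}{3} \left(-3\right) + 1\right)\right) = \sqrt{49} \cdot 2 \cdot 4 \cdot 8 \left(4 + \left(\frac{1}{3} \left(-3\right) + 1\right)\right) = 7 \cdot 64 \left(4 + \left(-1 + 1\right)\right) = 7 \cdot 64 \left(4 + 0\right) = 7 \cdot 64 \cdot 4 = 7 \cdot 256 = 1792$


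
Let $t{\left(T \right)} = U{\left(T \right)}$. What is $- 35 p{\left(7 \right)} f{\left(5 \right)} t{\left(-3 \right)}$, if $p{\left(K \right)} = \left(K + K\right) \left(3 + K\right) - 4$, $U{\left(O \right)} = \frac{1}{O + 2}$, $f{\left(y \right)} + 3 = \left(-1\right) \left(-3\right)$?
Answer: $0$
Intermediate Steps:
$f{\left(y \right)} = 0$ ($f{\left(y \right)} = -3 - -3 = -3 + 3 = 0$)
$U{\left(O \right)} = \frac{1}{2 + O}$
$t{\left(T \right)} = \frac{1}{2 + T}$
$p{\left(K \right)} = -4 + 2 K \left(3 + K\right)$ ($p{\left(K \right)} = 2 K \left(3 + K\right) - 4 = -4 + 2 K \left(3 + K\right)$)
$- 35 p{\left(7 \right)} f{\left(5 \right)} t{\left(-3 \right)} = - 35 \left(-4 + 2 \cdot 7^{2} + 6 \cdot 7\right) \frac{0}{2 - 3} = - 35 \left(-4 + 2 \cdot 49 + 42\right) \frac{0}{-1} = - 35 \left(-4 + 98 + 42\right) 0 \left(-1\right) = \left(-35\right) 136 \cdot 0 = \left(-4760\right) 0 = 0$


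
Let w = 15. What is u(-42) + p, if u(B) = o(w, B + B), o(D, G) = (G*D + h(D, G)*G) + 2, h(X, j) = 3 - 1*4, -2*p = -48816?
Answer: 23234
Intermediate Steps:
p = 24408 (p = -½*(-48816) = 24408)
h(X, j) = -1 (h(X, j) = 3 - 4 = -1)
o(D, G) = 2 - G + D*G (o(D, G) = (G*D - G) + 2 = (D*G - G) + 2 = (-G + D*G) + 2 = 2 - G + D*G)
u(B) = 2 + 28*B (u(B) = 2 - (B + B) + 15*(B + B) = 2 - 2*B + 15*(2*B) = 2 - 2*B + 30*B = 2 + 28*B)
u(-42) + p = (2 + 28*(-42)) + 24408 = (2 - 1176) + 24408 = -1174 + 24408 = 23234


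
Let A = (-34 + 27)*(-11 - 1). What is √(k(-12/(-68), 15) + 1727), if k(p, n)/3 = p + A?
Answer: 2*√143021/17 ≈ 44.492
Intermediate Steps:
A = 84 (A = -7*(-12) = 84)
k(p, n) = 252 + 3*p (k(p, n) = 3*(p + 84) = 3*(84 + p) = 252 + 3*p)
√(k(-12/(-68), 15) + 1727) = √((252 + 3*(-12/(-68))) + 1727) = √((252 + 3*(-12*(-1/68))) + 1727) = √((252 + 3*(3/17)) + 1727) = √((252 + 9/17) + 1727) = √(4293/17 + 1727) = √(33652/17) = 2*√143021/17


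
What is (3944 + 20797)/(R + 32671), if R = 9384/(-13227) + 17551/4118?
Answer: 449204078142/593247737057 ≈ 0.75719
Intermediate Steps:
R = 64501255/18156262 (R = 9384*(-1/13227) + 17551*(1/4118) = -3128/4409 + 17551/4118 = 64501255/18156262 ≈ 3.5526)
(3944 + 20797)/(R + 32671) = (3944 + 20797)/(64501255/18156262 + 32671) = 24741/(593247737057/18156262) = 24741*(18156262/593247737057) = 449204078142/593247737057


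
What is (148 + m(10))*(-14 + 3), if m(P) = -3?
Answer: -1595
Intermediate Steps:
(148 + m(10))*(-14 + 3) = (148 - 3)*(-14 + 3) = 145*(-11) = -1595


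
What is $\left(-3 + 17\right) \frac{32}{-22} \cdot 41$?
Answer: $- \frac{9184}{11} \approx -834.91$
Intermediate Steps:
$\left(-3 + 17\right) \frac{32}{-22} \cdot 41 = 14 \cdot 32 \left(- \frac{1}{22}\right) 41 = 14 \left(- \frac{16}{11}\right) 41 = \left(- \frac{224}{11}\right) 41 = - \frac{9184}{11}$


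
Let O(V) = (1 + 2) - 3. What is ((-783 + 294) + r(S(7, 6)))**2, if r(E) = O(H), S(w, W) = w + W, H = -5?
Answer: 239121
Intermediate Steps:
O(V) = 0 (O(V) = 3 - 3 = 0)
S(w, W) = W + w
r(E) = 0
((-783 + 294) + r(S(7, 6)))**2 = ((-783 + 294) + 0)**2 = (-489 + 0)**2 = (-489)**2 = 239121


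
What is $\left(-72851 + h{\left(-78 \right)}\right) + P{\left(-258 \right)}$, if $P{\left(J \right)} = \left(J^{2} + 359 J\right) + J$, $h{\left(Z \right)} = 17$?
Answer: $-99150$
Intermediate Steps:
$P{\left(J \right)} = J^{2} + 360 J$
$\left(-72851 + h{\left(-78 \right)}\right) + P{\left(-258 \right)} = \left(-72851 + 17\right) - 258 \left(360 - 258\right) = -72834 - 26316 = -99150$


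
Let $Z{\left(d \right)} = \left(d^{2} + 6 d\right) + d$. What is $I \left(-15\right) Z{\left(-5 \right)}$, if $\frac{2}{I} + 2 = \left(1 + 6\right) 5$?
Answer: $\frac{100}{11} \approx 9.0909$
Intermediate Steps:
$I = \frac{2}{33}$ ($I = \frac{2}{-2 + \left(1 + 6\right) 5} = \frac{2}{-2 + 7 \cdot 5} = \frac{2}{-2 + 35} = \frac{2}{33} \approx 0.060606$)
$Z{\left(d \right)} = d^{2} + 7 d$
$I \left(-15\right) Z{\left(-5 \right)} = \frac{2}{33} \left(-15\right) \left(- 5 \left(7 - 5\right)\right) = - \frac{10 \left(\left(-5\right) 2\right)}{11} = \left(- \frac{10}{11}\right) \left(-10\right) = \frac{100}{11}$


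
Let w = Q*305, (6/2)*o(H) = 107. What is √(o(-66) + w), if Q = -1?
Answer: 2*I*√606/3 ≈ 16.411*I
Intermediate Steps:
o(H) = 107/3 (o(H) = (⅓)*107 = 107/3)
w = -305 (w = -1*305 = -305)
√(o(-66) + w) = √(107/3 - 305) = √(-808/3) = 2*I*√606/3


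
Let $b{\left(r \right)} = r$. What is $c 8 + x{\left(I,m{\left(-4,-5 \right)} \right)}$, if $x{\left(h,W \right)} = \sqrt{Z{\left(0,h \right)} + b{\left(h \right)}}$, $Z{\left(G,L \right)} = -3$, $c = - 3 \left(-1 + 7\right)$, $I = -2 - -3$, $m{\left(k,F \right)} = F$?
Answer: $-144 + i \sqrt{2} \approx -144.0 + 1.4142 i$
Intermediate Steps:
$I = 1$ ($I = -2 + 3 = 1$)
$c = -18$ ($c = \left(-3\right) 6 = -18$)
$x{\left(h,W \right)} = \sqrt{-3 + h}$
$c 8 + x{\left(I,m{\left(-4,-5 \right)} \right)} = \left(-18\right) 8 + \sqrt{-3 + 1} = -144 + \sqrt{-2} = -144 + i \sqrt{2}$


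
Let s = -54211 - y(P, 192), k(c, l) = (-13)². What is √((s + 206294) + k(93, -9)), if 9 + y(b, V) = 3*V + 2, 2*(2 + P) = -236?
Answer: √151683 ≈ 389.46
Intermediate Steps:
P = -120 (P = -2 + (½)*(-236) = -2 - 118 = -120)
y(b, V) = -7 + 3*V (y(b, V) = -9 + (3*V + 2) = -9 + (2 + 3*V) = -7 + 3*V)
k(c, l) = 169
s = -54780 (s = -54211 - (-7 + 3*192) = -54211 - (-7 + 576) = -54211 - 1*569 = -54211 - 569 = -54780)
√((s + 206294) + k(93, -9)) = √((-54780 + 206294) + 169) = √(151514 + 169) = √151683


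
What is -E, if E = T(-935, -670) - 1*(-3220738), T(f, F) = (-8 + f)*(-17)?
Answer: -3236769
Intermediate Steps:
T(f, F) = 136 - 17*f
E = 3236769 (E = (136 - 17*(-935)) - 1*(-3220738) = (136 + 15895) + 3220738 = 16031 + 3220738 = 3236769)
-E = -1*3236769 = -3236769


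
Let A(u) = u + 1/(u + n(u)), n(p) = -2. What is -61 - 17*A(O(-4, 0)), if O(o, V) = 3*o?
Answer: 2019/14 ≈ 144.21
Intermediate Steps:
A(u) = u + 1/(-2 + u) (A(u) = u + 1/(u - 2) = u + 1/(-2 + u))
-61 - 17*A(O(-4, 0)) = -61 - 17*(1 + (3*(-4))**2 - 6*(-4))/(-2 + 3*(-4)) = -61 - 17*(1 + (-12)**2 - 2*(-12))/(-2 - 12) = -61 - 17*(1 + 144 + 24)/(-14) = -61 - (-17)*169/14 = -61 - 17*(-169/14) = -61 + 2873/14 = 2019/14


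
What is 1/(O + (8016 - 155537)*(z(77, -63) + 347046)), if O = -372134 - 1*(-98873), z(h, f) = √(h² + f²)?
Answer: -51196846227/2621116848186399160511 + 1032647*√202/2621116848186399160511 ≈ -1.9527e-11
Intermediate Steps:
z(h, f) = √(f² + h²)
O = -273261 (O = -372134 + 98873 = -273261)
1/(O + (8016 - 155537)*(z(77, -63) + 347046)) = 1/(-273261 + (8016 - 155537)*(√((-63)² + 77²) + 347046)) = 1/(-273261 - 147521*(√(3969 + 5929) + 347046)) = 1/(-273261 - 147521*(√9898 + 347046)) = 1/(-273261 - 147521*(7*√202 + 347046)) = 1/(-273261 - 147521*(347046 + 7*√202)) = 1/(-273261 + (-51196572966 - 1032647*√202)) = 1/(-51196846227 - 1032647*√202)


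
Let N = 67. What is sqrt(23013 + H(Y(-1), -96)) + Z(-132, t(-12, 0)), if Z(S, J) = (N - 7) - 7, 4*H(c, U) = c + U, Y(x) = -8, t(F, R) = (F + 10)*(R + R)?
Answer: 53 + sqrt(22987) ≈ 204.61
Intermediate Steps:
t(F, R) = 2*R*(10 + F) (t(F, R) = (10 + F)*(2*R) = 2*R*(10 + F))
H(c, U) = U/4 + c/4 (H(c, U) = (c + U)/4 = (U + c)/4 = U/4 + c/4)
Z(S, J) = 53 (Z(S, J) = (67 - 7) - 7 = 60 - 7 = 53)
sqrt(23013 + H(Y(-1), -96)) + Z(-132, t(-12, 0)) = sqrt(23013 + ((1/4)*(-96) + (1/4)*(-8))) + 53 = sqrt(23013 + (-24 - 2)) + 53 = sqrt(23013 - 26) + 53 = sqrt(22987) + 53 = 53 + sqrt(22987)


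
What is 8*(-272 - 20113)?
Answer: -163080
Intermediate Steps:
8*(-272 - 20113) = 8*(-20385) = -163080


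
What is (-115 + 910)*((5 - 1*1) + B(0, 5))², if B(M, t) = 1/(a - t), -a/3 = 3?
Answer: 2404875/196 ≈ 12270.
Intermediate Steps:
a = -9 (a = -3*3 = -9)
B(M, t) = 1/(-9 - t)
(-115 + 910)*((5 - 1*1) + B(0, 5))² = (-115 + 910)*((5 - 1*1) - 1/(9 + 5))² = 795*((5 - 1) - 1/14)² = 795*(4 - 1*1/14)² = 795*(4 - 1/14)² = 795*(55/14)² = 795*(3025/196) = 2404875/196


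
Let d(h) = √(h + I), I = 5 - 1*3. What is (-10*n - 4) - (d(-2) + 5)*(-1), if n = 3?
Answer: -29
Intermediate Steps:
I = 2 (I = 5 - 3 = 2)
d(h) = √(2 + h) (d(h) = √(h + 2) = √(2 + h))
(-10*n - 4) - (d(-2) + 5)*(-1) = (-10*3 - 4) - (√(2 - 2) + 5)*(-1) = (-30 - 4) - (√0 + 5)*(-1) = -34 - (0 + 5)*(-1) = -34 - 5*(-1) = -34 - 1*(-5) = -34 + 5 = -29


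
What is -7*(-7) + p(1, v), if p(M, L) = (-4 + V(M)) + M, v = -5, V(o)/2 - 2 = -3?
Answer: 44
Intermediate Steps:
V(o) = -2 (V(o) = 4 + 2*(-3) = 4 - 6 = -2)
p(M, L) = -6 + M (p(M, L) = (-4 - 2) + M = -6 + M)
-7*(-7) + p(1, v) = -7*(-7) + (-6 + 1) = 49 - 5 = 44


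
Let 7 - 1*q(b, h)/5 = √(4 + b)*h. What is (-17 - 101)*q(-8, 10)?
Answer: -4130 + 11800*I ≈ -4130.0 + 11800.0*I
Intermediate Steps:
q(b, h) = 35 - 5*h*√(4 + b) (q(b, h) = 35 - 5*√(4 + b)*h = 35 - 5*h*√(4 + b))
(-17 - 101)*q(-8, 10) = (-17 - 101)*(35 - 5*10*√(4 - 8)) = -118*(35 - 5*10*√(-4)) = -118*(35 - 5*10*2*I) = -118*(35 - 100*I) = -4130 + 11800*I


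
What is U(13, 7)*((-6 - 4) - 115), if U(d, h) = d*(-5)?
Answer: 8125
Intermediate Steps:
U(d, h) = -5*d
U(13, 7)*((-6 - 4) - 115) = (-5*13)*((-6 - 4) - 115) = -65*(-10 - 115) = -65*(-125) = 8125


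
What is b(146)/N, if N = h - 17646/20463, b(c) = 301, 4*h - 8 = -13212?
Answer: -293303/3217429 ≈ -0.091161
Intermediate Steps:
h = -3301 (h = 2 + (1/4)*(-13212) = 2 - 3303 = -3301)
N = -22522003/6821 (N = -3301 - 17646/20463 = -3301 - 1*5882/6821 = -3301 - 5882/6821 = -22522003/6821 ≈ -3301.9)
b(146)/N = 301/(-22522003/6821) = 301*(-6821/22522003) = -293303/3217429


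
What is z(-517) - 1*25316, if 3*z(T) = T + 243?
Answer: -76222/3 ≈ -25407.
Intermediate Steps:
z(T) = 81 + T/3 (z(T) = (T + 243)/3 = (243 + T)/3 = 81 + T/3)
z(-517) - 1*25316 = (81 + (⅓)*(-517)) - 1*25316 = (81 - 517/3) - 25316 = -274/3 - 25316 = -76222/3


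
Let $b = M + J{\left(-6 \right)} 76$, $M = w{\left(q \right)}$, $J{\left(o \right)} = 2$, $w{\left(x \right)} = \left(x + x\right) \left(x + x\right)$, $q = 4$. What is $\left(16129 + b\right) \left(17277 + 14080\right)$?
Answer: $512530165$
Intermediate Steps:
$w{\left(x \right)} = 4 x^{2}$ ($w{\left(x \right)} = 2 x 2 x = 4 x^{2}$)
$M = 64$ ($M = 4 \cdot 4^{2} = 4 \cdot 16 = 64$)
$b = 216$ ($b = 64 + 2 \cdot 76 = 64 + 152 = 216$)
$\left(16129 + b\right) \left(17277 + 14080\right) = \left(16129 + 216\right) \left(17277 + 14080\right) = 16345 \cdot 31357 = 512530165$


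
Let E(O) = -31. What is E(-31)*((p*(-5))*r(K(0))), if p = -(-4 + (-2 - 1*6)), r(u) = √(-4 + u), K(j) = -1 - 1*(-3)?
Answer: 1860*I*√2 ≈ 2630.4*I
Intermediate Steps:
K(j) = 2 (K(j) = -1 + 3 = 2)
p = 12 (p = -(-4 + (-2 - 6)) = -(-4 - 8) = -1*(-12) = 12)
E(-31)*((p*(-5))*r(K(0))) = -31*12*(-5)*√(-4 + 2) = -(-1860)*√(-2) = -(-1860)*I*√2 = 1860*I*√2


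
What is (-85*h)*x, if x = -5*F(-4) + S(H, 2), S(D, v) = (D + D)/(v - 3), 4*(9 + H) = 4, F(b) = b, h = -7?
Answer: 21420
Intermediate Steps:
H = -8 (H = -9 + (¼)*4 = -9 + 1 = -8)
S(D, v) = 2*D/(-3 + v) (S(D, v) = (2*D)/(-3 + v) = 2*D/(-3 + v))
x = 36 (x = -5*(-4) + 2*(-8)/(-3 + 2) = 20 + 2*(-8)/(-1) = 20 + 2*(-8)*(-1) = 20 + 16 = 36)
(-85*h)*x = -85*(-7)*36 = 595*36 = 21420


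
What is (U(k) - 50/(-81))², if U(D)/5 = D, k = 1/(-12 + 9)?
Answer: 7225/6561 ≈ 1.1012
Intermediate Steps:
k = -⅓ (k = 1/(-3) = -⅓ ≈ -0.33333)
U(D) = 5*D
(U(k) - 50/(-81))² = (5*(-⅓) - 50/(-81))² = (-5/3 - 50*(-1/81))² = (-5/3 + 50/81)² = (-85/81)² = 7225/6561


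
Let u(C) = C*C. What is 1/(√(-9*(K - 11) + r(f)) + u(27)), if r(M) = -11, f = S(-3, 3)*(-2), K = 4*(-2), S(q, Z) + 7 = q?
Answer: 729/531281 - 4*√10/531281 ≈ 0.0013483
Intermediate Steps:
S(q, Z) = -7 + q
K = -8
u(C) = C²
f = 20 (f = (-7 - 3)*(-2) = -10*(-2) = 20)
1/(√(-9*(K - 11) + r(f)) + u(27)) = 1/(√(-9*(-8 - 11) - 11) + 27²) = 1/(√(-9*(-19) - 11) + 729) = 1/(√(171 - 11) + 729) = 1/(√160 + 729) = 1/(4*√10 + 729) = 1/(729 + 4*√10)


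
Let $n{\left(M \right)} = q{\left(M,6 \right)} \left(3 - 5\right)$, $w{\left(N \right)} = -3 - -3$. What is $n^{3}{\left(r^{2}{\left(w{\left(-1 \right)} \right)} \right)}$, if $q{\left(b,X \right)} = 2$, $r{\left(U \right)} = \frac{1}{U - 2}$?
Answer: $-64$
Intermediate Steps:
$w{\left(N \right)} = 0$ ($w{\left(N \right)} = -3 + 3 = 0$)
$r{\left(U \right)} = \frac{1}{-2 + U}$
$n{\left(M \right)} = -4$ ($n{\left(M \right)} = 2 \left(3 - 5\right) = 2 \left(-2\right) = -4$)
$n^{3}{\left(r^{2}{\left(w{\left(-1 \right)} \right)} \right)} = \left(-4\right)^{3} = -64$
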